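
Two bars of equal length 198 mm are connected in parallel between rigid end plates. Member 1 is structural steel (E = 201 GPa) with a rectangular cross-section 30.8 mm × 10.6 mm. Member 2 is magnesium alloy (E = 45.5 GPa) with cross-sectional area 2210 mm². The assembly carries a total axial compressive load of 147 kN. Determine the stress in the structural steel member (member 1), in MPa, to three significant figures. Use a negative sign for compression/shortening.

-178 MPa

A_1 = 326.5 mm².
Equal strain + equilibrium ⇒ each member carries load in proportion to AE: A₁E₁ = 65620000 N, A₂E₂ = 100600000 N, ΣAE = 166200000 N.
σ₁ = P·E₁/ΣAE = -147000·201000/166200000 = -177.8 MPa.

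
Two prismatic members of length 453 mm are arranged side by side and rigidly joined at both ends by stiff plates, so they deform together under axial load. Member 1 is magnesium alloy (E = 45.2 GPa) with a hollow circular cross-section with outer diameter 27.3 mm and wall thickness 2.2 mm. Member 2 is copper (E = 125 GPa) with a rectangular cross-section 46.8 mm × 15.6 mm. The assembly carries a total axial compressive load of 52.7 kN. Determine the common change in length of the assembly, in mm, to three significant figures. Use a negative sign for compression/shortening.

-0.241 mm

A_1 = 173.5 mm².
A_2 = 730.1 mm².
Equal strain + equilibrium ⇒ each member carries load in proportion to AE: A₁E₁ = 7841000 N, A₂E₂ = 91260000 N, ΣAE = 99100000 N.
δ = PL/ΣAE = -52700·453/99100000 = -0.2409 mm.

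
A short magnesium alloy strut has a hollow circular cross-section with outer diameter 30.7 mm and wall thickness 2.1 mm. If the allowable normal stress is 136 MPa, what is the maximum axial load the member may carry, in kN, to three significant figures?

A = 188.7 mm².
P_max = σ_allow · A = 136 · 188.7 = 25660 N = 25.66 kN.

25.7 kN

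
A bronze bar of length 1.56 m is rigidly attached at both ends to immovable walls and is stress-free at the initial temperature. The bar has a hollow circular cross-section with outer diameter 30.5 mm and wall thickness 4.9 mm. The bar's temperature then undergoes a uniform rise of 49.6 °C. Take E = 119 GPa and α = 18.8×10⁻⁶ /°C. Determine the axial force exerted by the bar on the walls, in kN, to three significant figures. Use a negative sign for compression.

-43.7 kN

Free thermal expansion αLΔT = 18.8e-6 · 1560 · 49.6 = 1.455 mm.
The walls impose strain ε = −(1.455)/1560 = -9.3248e-04; σ = Eε = 119000 · -9.3248e-04 = -111 MPa.
Wall reaction R = σ·A = -111·394.1 = -43730 N = -43.73 kN.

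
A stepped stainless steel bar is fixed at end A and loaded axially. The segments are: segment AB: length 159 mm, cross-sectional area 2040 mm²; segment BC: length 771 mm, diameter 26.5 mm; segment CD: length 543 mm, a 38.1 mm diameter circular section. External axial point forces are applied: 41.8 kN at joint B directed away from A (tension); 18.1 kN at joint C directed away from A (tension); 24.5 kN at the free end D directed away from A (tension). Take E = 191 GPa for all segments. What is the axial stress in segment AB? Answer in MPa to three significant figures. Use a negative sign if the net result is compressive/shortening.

Internal axial forces (sectioning from the free end, tension +): N_CD = 24.5 kN, N_BC = 42.6 kN, N_AB = 84.4 kN.
σ_AB = N_AB/A_AB = 84400/2040 = 41.37 MPa.

41.4 MPa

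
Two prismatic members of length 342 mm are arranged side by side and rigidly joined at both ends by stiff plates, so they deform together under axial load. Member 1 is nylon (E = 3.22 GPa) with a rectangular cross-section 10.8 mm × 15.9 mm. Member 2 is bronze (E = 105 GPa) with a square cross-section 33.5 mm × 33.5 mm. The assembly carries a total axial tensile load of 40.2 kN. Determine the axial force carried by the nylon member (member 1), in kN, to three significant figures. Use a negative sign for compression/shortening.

0.188 kN

A_1 = 171.7 mm².
A_2 = 1122 mm².
Equal strain + equilibrium ⇒ each member carries load in proportion to AE: A₁E₁ = 552900 N, A₂E₂ = 117800000 N, ΣAE = 118400000 N.
F₁ = P·A₁E₁/ΣAE = 40200·552900/118400000 = 187.8 N.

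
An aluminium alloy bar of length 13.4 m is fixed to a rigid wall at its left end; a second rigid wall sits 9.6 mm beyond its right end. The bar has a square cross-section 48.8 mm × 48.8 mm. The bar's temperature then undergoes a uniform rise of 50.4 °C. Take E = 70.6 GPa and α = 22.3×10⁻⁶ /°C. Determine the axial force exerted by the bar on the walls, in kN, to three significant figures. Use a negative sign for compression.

Free thermal expansion αLΔT = 22.3e-6 · 13400 · 50.4 = 15.06 mm.
The walls engage after the gap closes; constrained expansion = 15.06 − 9.6 = 5.461 mm.
The walls impose strain ε = −(5.461)/13400 = -4.0750e-04; σ = Eε = 70600 · -4.0750e-04 = -28.77 MPa.
Wall reaction R = σ·A = -28.77·2381 = -68510 N = -68.51 kN.

-68.5 kN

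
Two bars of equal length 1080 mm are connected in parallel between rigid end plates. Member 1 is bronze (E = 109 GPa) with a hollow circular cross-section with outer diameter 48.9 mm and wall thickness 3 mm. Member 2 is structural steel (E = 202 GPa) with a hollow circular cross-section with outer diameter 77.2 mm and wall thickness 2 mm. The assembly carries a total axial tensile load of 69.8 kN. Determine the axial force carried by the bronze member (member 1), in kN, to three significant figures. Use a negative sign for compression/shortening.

23.1 kN

A_1 = 432.6 mm².
A_2 = 472.5 mm².
Equal strain + equilibrium ⇒ each member carries load in proportion to AE: A₁E₁ = 47150000 N, A₂E₂ = 95440000 N, ΣAE = 142600000 N.
F₁ = P·A₁E₁/ΣAE = 69800·47150000/142600000 = 23080 N.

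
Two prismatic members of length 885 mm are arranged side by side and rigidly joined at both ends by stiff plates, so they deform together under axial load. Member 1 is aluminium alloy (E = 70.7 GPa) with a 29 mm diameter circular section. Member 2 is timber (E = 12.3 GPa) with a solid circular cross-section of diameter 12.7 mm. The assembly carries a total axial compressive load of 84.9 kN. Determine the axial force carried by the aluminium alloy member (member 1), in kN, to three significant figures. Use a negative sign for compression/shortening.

A_1 = 660.5 mm².
A_2 = 126.7 mm².
Equal strain + equilibrium ⇒ each member carries load in proportion to AE: A₁E₁ = 46700000 N, A₂E₂ = 1558000 N, ΣAE = 48260000 N.
F₁ = P·A₁E₁/ΣAE = -84900·46700000/48260000 = -82160 N.

-82.2 kN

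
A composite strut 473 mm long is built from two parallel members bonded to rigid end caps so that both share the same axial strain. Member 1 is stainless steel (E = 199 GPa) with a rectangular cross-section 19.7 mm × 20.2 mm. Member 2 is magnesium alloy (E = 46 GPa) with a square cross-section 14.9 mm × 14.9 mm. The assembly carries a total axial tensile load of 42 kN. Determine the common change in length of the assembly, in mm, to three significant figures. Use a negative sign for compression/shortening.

0.222 mm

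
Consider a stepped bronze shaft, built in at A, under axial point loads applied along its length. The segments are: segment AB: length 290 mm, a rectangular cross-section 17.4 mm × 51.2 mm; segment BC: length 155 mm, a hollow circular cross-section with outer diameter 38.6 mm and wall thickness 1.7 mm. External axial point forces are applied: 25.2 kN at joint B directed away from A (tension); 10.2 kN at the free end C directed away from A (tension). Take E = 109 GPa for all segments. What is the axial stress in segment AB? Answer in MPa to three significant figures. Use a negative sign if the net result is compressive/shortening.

Internal axial forces (sectioning from the free end, tension +): N_BC = 10.2 kN, N_AB = 35.4 kN.
A_AB = 890.9 mm².
σ_AB = N_AB/A_AB = 35400/890.9 = 39.74 MPa.

39.7 MPa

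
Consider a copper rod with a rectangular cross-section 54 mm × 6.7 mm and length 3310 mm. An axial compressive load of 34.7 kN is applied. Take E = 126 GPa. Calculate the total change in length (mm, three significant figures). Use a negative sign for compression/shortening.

-2.52 mm

A = 361.8 mm².
δ_mech = NL/(AE) = -34700·3310/(361.8·126000) = -2.52 mm.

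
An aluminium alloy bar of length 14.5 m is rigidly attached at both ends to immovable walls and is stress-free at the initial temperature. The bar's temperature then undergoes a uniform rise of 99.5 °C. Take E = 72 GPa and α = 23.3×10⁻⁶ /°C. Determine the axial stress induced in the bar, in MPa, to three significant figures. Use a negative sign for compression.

Free thermal expansion αLΔT = 23.3e-6 · 14500 · 99.5 = 33.62 mm.
The walls impose strain ε = −(33.62)/14500 = -2.3183e-03; σ = Eε = 72000 · -2.3183e-03 = -166.9 MPa.

-167 MPa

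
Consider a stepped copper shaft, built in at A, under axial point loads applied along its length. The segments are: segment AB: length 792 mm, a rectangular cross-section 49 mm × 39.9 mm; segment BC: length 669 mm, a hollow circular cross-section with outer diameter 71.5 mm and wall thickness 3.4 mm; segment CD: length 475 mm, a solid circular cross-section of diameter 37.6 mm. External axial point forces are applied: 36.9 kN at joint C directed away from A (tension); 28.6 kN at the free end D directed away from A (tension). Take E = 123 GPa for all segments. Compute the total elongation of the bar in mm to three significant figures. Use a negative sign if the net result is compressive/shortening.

Internal axial forces (sectioning from the free end, tension +): N_CD = 28.6 kN, N_BC = 65.5 kN, N_AB = 65.5 kN.
A_AB = 1955 mm².
A_BC = 727.4 mm².
A_CD = 1110 mm².
δ_AB = 65500·792/(1955·123000) = 0.2157 mm
δ_BC = 65500·669/(727.4·123000) = 0.4898 mm
δ_CD = 28600·475/(1110·123000) = 0.09947 mm
δ = Σδ_i = 0.805 mm.

0.805 mm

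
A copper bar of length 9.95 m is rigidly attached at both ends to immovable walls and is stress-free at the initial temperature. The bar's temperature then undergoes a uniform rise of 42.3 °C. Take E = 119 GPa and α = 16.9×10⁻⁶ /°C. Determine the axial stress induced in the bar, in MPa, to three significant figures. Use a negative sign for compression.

-85.1 MPa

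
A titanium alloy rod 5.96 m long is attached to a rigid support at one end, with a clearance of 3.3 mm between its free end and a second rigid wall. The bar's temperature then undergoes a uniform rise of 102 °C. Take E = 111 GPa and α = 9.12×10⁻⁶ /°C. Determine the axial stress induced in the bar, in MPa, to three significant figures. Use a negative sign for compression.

Free thermal expansion αLΔT = 9.12e-6 · 5960 · 102 = 5.544 mm.
The walls engage after the gap closes; constrained expansion = 5.544 − 3.3 = 2.244 mm.
The walls impose strain ε = −(2.244)/5960 = -3.7655e-04; σ = Eε = 111000 · -3.7655e-04 = -41.8 MPa.

-41.8 MPa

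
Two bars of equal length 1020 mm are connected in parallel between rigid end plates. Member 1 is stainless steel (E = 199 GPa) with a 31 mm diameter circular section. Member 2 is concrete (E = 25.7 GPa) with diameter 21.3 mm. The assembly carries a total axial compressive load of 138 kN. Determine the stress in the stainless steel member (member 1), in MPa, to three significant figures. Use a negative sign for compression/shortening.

-172 MPa

A_1 = 754.8 mm².
A_2 = 356.3 mm².
Equal strain + equilibrium ⇒ each member carries load in proportion to AE: A₁E₁ = 150200000 N, A₂E₂ = 9158000 N, ΣAE = 159400000 N.
σ₁ = P·E₁/ΣAE = -138000·199000/159400000 = -172.3 MPa.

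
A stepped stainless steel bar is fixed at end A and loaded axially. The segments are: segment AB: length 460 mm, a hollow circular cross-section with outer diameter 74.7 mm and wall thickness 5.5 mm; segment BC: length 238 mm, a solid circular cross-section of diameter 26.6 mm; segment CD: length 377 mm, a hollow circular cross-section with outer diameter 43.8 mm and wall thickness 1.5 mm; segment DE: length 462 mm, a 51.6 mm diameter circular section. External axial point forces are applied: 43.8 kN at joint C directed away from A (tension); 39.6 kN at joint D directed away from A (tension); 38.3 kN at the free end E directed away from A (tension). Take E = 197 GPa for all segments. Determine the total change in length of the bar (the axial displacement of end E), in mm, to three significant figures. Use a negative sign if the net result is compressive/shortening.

Internal axial forces (sectioning from the free end, tension +): N_DE = 38.3 kN, N_CD = 77.9 kN, N_BC = 121.7 kN, N_AB = 121.7 kN.
A_AB = 1196 mm².
A_BC = 555.7 mm².
A_CD = 199.3 mm².
A_DE = 2091 mm².
δ_AB = 121700·460/(1196·197000) = 0.2377 mm
δ_BC = 121700·238/(555.7·197000) = 0.2646 mm
δ_CD = 77900·377/(199.3·197000) = 0.7479 mm
δ_DE = 38300·462/(2091·197000) = 0.04295 mm
δ = Σδ_i = 1.293 mm.

1.29 mm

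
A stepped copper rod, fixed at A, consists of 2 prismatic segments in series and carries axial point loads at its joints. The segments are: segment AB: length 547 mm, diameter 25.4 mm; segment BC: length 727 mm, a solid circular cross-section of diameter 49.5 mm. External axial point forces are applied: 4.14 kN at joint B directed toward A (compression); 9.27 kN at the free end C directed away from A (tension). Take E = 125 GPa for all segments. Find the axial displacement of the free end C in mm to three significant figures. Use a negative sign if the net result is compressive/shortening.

0.0723 mm

Internal axial forces (sectioning from the free end, tension +): N_BC = 9.27 kN, N_AB = 5.13 kN.
A_AB = 506.7 mm².
A_BC = 1924 mm².
δ_AB = 5130·547/(506.7·125000) = 0.0443 mm
δ_BC = 9270·727/(1924·125000) = 0.02802 mm
δ = Σδ_i = 0.07232 mm.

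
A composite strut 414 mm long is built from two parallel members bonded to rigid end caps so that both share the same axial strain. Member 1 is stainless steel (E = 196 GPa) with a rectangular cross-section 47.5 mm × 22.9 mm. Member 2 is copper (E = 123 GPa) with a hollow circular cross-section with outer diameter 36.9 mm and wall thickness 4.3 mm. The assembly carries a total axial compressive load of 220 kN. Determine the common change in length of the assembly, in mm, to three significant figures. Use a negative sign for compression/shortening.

A_1 = 1088 mm².
A_2 = 440.4 mm².
Equal strain + equilibrium ⇒ each member carries load in proportion to AE: A₁E₁ = 213200000 N, A₂E₂ = 54170000 N, ΣAE = 267400000 N.
δ = PL/ΣAE = -220000·414/267400000 = -0.3407 mm.

-0.341 mm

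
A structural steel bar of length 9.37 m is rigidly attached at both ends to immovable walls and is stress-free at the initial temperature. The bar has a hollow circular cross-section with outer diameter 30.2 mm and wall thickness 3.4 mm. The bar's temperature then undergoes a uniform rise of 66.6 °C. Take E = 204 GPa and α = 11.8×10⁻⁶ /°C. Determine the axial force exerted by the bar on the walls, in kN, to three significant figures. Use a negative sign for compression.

Free thermal expansion αLΔT = 11.8e-6 · 9370 · 66.6 = 7.364 mm.
The walls impose strain ε = −(7.364)/9370 = -7.8588e-04; σ = Eε = 204000 · -7.8588e-04 = -160.3 MPa.
Wall reaction R = σ·A = -160.3·286.3 = -45890 N = -45.89 kN.

-45.9 kN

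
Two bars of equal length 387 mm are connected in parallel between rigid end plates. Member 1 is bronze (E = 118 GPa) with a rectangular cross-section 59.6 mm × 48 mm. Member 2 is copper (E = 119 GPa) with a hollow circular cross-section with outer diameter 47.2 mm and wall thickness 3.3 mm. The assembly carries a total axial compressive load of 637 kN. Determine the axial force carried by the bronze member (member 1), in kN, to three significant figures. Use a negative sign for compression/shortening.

A_1 = 2861 mm².
A_2 = 455.1 mm².
Equal strain + equilibrium ⇒ each member carries load in proportion to AE: A₁E₁ = 337600000 N, A₂E₂ = 54160000 N, ΣAE = 391700000 N.
F₁ = P·A₁E₁/ΣAE = -637000·337600000/391700000 = -548900 N.

-549 kN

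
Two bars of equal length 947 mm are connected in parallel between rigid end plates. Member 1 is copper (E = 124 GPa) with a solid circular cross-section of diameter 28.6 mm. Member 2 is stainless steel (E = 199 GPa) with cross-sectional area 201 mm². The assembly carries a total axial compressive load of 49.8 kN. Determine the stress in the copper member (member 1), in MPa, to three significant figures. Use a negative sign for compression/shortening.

-51.6 MPa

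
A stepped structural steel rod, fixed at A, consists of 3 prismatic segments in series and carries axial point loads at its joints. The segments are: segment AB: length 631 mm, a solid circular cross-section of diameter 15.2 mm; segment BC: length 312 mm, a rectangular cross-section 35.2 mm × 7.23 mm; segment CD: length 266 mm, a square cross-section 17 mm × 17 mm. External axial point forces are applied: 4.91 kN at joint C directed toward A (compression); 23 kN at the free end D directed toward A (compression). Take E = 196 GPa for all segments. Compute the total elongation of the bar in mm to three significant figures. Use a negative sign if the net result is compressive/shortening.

Internal axial forces (sectioning from the free end, tension +): N_CD = -23 kN, N_BC = -27.91 kN, N_AB = -27.91 kN.
A_AB = 181.5 mm².
A_BC = 254.5 mm².
A_CD = 289 mm².
δ_AB = -27910·631/(181.5·196000) = -0.4952 mm
δ_BC = -27910·312/(254.5·196000) = -0.1746 mm
δ_CD = -23000·266/(289·196000) = -0.108 mm
δ = Σδ_i = -0.7778 mm.

-0.778 mm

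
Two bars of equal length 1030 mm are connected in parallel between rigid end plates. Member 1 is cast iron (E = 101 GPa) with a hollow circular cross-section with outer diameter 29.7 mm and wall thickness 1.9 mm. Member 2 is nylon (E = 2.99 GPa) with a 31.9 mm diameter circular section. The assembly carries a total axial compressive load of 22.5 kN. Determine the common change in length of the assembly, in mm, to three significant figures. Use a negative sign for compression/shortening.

A_1 = 165.9 mm².
A_2 = 799.2 mm².
Equal strain + equilibrium ⇒ each member carries load in proportion to AE: A₁E₁ = 16760000 N, A₂E₂ = 2390000 N, ΣAE = 19150000 N.
δ = PL/ΣAE = -22500·1030/19150000 = -1.21 mm.

-1.21 mm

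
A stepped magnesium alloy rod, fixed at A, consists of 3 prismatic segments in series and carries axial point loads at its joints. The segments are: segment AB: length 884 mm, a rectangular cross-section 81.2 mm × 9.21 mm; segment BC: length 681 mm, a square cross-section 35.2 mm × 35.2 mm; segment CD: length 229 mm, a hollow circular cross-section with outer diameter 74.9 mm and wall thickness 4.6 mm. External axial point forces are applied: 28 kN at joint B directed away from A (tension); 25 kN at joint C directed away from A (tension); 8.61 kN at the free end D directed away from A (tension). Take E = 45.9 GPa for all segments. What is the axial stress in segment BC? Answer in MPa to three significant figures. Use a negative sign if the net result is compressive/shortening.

27.1 MPa

Internal axial forces (sectioning from the free end, tension +): N_CD = 8.61 kN, N_BC = 33.61 kN, N_AB = 61.61 kN.
A_BC = 1239 mm².
σ_BC = N_BC/A_BC = 33610/1239 = 27.13 MPa.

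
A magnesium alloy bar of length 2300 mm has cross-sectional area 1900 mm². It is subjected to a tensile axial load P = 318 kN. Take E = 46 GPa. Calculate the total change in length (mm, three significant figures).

δ_mech = NL/(AE) = 318000·2300/(1900·46000) = 8.368 mm.

8.37 mm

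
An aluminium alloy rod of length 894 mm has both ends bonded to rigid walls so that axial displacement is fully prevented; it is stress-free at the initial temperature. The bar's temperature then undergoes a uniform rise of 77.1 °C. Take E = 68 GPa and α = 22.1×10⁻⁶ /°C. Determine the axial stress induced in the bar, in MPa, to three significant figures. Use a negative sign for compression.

Free thermal expansion αLΔT = 22.1e-6 · 894 · 77.1 = 1.523 mm.
The walls impose strain ε = −(1.523)/894 = -1.7039e-03; σ = Eε = 68000 · -1.7039e-03 = -115.9 MPa.

-116 MPa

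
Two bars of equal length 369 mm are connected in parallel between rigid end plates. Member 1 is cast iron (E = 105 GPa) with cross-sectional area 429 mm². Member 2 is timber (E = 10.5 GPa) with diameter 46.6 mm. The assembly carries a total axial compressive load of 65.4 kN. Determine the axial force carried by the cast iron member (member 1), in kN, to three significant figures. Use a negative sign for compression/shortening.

-46.8 kN

A_2 = 1706 mm².
Equal strain + equilibrium ⇒ each member carries load in proportion to AE: A₁E₁ = 45040000 N, A₂E₂ = 17910000 N, ΣAE = 62950000 N.
F₁ = P·A₁E₁/ΣAE = -65400·45040000/62950000 = -46800 N.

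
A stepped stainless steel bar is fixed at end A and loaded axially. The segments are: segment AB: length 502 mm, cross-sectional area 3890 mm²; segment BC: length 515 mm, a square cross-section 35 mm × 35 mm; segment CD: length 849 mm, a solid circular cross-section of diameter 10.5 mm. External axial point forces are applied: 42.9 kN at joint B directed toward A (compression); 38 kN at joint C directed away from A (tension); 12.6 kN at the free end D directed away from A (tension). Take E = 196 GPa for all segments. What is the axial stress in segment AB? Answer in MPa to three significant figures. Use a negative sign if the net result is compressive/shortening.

1.98 MPa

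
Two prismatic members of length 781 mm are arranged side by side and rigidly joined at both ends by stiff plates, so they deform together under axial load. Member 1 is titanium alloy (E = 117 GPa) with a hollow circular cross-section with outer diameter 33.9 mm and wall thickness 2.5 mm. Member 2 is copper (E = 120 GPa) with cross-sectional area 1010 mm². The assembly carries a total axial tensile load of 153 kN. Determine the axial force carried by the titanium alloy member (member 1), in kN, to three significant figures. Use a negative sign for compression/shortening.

A_1 = 246.6 mm².
Equal strain + equilibrium ⇒ each member carries load in proportion to AE: A₁E₁ = 28850000 N, A₂E₂ = 121200000 N, ΣAE = 150100000 N.
F₁ = P·A₁E₁/ΣAE = 153000·28850000/150100000 = 29420 N.

29.4 kN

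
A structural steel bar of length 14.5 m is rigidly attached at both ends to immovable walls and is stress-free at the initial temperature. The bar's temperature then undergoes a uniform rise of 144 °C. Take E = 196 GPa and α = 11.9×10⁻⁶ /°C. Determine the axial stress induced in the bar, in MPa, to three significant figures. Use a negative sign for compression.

-336 MPa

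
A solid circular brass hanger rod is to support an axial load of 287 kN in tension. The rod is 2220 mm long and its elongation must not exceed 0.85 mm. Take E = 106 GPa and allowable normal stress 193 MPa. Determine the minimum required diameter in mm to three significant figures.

Required area A ≥ P/σ_allow = 287000/193 = 1487 mm².
For a solid circular section, d ≥ √(4A/π) = 43.51 mm.
Elongation limit: A ≥ PL/(Eδ_allow) = 287000·2220/(106000·0.85) = 7071 mm² ⇒ d ≥ 94.89 mm.
The elongation limit governs.

94.9 mm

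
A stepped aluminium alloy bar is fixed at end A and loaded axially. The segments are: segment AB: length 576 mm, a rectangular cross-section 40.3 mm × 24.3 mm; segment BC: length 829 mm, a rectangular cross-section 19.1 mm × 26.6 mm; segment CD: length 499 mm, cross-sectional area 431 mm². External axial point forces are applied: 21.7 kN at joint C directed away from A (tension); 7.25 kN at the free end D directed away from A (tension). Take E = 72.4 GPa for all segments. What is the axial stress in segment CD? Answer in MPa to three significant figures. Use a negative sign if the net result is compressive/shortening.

16.8 MPa

Internal axial forces (sectioning from the free end, tension +): N_CD = 7.25 kN, N_BC = 28.95 kN, N_AB = 28.95 kN.
σ_CD = N_CD/A_CD = 7250/431 = 16.82 MPa.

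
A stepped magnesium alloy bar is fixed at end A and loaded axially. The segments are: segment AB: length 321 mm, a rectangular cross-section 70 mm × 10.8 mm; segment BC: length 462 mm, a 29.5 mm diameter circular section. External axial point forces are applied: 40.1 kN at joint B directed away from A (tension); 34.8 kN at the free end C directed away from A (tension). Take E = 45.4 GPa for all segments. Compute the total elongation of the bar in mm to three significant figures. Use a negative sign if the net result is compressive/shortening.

1.22 mm

Internal axial forces (sectioning from the free end, tension +): N_BC = 34.8 kN, N_AB = 74.9 kN.
A_AB = 756 mm².
A_BC = 683.5 mm².
δ_AB = 74900·321/(756·45400) = 0.7005 mm
δ_BC = 34800·462/(683.5·45400) = 0.5181 mm
δ = Σδ_i = 1.219 mm.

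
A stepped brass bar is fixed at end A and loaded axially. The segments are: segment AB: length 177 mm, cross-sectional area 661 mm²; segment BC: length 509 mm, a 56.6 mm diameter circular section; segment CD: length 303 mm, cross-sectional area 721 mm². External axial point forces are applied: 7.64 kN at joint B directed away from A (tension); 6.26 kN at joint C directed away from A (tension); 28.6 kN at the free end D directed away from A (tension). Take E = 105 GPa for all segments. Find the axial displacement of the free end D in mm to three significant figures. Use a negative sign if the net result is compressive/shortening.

Internal axial forces (sectioning from the free end, tension +): N_CD = 28.6 kN, N_BC = 34.86 kN, N_AB = 42.5 kN.
A_BC = 2516 mm².
δ_AB = 42500·177/(661·105000) = 0.1084 mm
δ_BC = 34860·509/(2516·105000) = 0.06716 mm
δ_CD = 28600·303/(721·105000) = 0.1145 mm
δ = Σδ_i = 0.29 mm.

0.290 mm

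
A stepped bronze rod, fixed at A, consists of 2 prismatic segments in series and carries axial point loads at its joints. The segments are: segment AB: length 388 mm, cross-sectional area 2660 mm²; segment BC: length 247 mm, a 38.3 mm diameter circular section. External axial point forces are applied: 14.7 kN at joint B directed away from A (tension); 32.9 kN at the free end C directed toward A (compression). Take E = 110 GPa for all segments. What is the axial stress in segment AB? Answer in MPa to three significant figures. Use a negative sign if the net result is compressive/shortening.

-6.84 MPa

Internal axial forces (sectioning from the free end, tension +): N_BC = -32.9 kN, N_AB = -18.2 kN.
σ_AB = N_AB/A_AB = -18200/2660 = -6.842 MPa.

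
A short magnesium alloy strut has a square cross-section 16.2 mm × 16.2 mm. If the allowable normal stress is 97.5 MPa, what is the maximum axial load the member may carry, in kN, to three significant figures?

A = 262.4 mm².
P_max = σ_allow · A = 97.5 · 262.4 = 25590 N = 25.59 kN.

25.6 kN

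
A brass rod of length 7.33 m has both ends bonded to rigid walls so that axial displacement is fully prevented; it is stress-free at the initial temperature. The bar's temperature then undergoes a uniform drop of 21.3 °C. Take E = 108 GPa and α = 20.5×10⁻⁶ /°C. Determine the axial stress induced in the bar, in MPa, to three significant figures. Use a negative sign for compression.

47.2 MPa

Free thermal expansion αLΔT = 20.5e-6 · 7330 · -21.3 = -3.201 mm.
The walls impose strain ε = −(-3.201)/7330 = 4.3665e-04; σ = Eε = 108000 · 4.3665e-04 = 47.16 MPa.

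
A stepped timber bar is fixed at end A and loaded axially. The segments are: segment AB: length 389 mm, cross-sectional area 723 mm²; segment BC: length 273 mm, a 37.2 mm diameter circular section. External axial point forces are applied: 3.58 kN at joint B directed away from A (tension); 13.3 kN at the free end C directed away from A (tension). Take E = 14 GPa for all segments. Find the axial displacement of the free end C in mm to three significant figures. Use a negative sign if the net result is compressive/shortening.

0.887 mm

Internal axial forces (sectioning from the free end, tension +): N_BC = 13.3 kN, N_AB = 16.88 kN.
A_BC = 1087 mm².
δ_AB = 16880·389/(723·14000) = 0.6487 mm
δ_BC = 13300·273/(1087·14000) = 0.2386 mm
δ = Σδ_i = 0.8873 mm.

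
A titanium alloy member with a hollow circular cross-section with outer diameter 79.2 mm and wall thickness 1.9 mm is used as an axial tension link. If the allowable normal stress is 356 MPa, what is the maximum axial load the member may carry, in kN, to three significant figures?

164 kN

A = 461.4 mm².
P_max = σ_allow · A = 356 · 461.4 = 164300 N = 164.3 kN.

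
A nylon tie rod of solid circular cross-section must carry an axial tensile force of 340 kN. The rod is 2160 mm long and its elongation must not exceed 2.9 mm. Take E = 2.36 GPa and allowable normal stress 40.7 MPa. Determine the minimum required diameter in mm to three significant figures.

Required area A ≥ P/σ_allow = 340000/40.7 = 8354 mm².
For a solid circular section, d ≥ √(4A/π) = 103.1 mm.
Elongation limit: A ≥ PL/(Eδ_allow) = 340000·2160/(2360·2.9) = 107300 mm² ⇒ d ≥ 369.6 mm.
The elongation limit governs.

370 mm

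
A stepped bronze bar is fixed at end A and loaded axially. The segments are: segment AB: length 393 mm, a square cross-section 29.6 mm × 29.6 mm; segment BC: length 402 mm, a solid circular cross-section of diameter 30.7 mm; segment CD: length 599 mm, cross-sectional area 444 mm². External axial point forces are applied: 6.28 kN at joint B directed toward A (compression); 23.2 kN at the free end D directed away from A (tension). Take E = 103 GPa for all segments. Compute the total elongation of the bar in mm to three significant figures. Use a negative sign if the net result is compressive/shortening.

Internal axial forces (sectioning from the free end, tension +): N_CD = 23.2 kN, N_BC = 23.2 kN, N_AB = 16.92 kN.
A_AB = 876.2 mm².
A_BC = 740.2 mm².
δ_AB = 16920·393/(876.2·103000) = 0.07368 mm
δ_BC = 23200·402/(740.2·103000) = 0.1223 mm
δ_CD = 23200·599/(444·103000) = 0.3039 mm
δ = Σδ_i = 0.4999 mm.

0.500 mm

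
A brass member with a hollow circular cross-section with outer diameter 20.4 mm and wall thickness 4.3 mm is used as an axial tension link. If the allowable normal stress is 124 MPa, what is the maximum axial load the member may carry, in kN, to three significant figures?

A = 217.5 mm².
P_max = σ_allow · A = 124 · 217.5 = 26970 N = 26.97 kN.

27.0 kN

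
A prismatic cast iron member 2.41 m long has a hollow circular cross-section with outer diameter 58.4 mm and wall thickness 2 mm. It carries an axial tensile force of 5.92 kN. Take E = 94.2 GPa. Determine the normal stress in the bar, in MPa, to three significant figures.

16.7 MPa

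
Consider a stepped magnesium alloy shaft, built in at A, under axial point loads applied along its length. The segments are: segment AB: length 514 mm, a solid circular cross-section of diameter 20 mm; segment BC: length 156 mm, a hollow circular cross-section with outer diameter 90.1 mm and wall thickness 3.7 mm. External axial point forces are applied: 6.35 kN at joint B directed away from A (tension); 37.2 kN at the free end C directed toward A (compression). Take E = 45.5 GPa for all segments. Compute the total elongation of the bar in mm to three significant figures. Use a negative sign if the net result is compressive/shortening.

-1.24 mm

Internal axial forces (sectioning from the free end, tension +): N_BC = -37.2 kN, N_AB = -30.85 kN.
A_AB = 314.2 mm².
A_BC = 1004 mm².
δ_AB = -30850·514/(314.2·45500) = -1.109 mm
δ_BC = -37200·156/(1004·45500) = -0.127 mm
δ = Σδ_i = -1.236 mm.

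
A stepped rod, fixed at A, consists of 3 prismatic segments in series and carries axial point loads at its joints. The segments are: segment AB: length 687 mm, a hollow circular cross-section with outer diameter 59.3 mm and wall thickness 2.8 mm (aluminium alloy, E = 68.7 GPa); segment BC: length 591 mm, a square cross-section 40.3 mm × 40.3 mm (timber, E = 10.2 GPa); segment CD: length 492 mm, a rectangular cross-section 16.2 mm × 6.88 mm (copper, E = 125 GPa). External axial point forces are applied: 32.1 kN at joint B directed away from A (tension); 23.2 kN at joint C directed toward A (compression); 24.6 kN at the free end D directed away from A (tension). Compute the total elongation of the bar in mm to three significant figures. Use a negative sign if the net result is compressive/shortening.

Internal axial forces (sectioning from the free end, tension +): N_CD = 24.6 kN, N_BC = 1.4 kN, N_AB = 33.5 kN.
A_AB = 497 mm².
A_BC = 1624 mm².
A_CD = 111.5 mm².
δ_AB = 33500·687/(497·68700) = 0.674 mm
δ_BC = 1400·591/(1624·10200) = 0.04995 mm
δ_CD = 24600·492/(111.5·125000) = 0.8687 mm
δ = Σδ_i = 1.593 mm.

1.59 mm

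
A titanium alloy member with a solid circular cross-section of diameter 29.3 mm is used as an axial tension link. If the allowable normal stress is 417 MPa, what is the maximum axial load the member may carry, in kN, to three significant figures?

281 kN

A = 674.3 mm².
P_max = σ_allow · A = 417 · 674.3 = 281200 N = 281.2 kN.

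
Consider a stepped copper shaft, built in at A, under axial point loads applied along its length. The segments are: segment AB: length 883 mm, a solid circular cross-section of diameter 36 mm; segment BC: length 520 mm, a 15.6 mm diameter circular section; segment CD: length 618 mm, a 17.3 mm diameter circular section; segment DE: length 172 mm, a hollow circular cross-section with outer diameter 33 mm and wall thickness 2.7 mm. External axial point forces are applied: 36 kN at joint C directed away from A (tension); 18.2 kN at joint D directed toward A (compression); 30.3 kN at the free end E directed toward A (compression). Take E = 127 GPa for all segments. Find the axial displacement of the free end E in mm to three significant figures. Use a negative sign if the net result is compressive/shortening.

-1.52 mm

Internal axial forces (sectioning from the free end, tension +): N_DE = -30.3 kN, N_CD = -48.5 kN, N_BC = -12.5 kN, N_AB = -12.5 kN.
A_AB = 1018 mm².
A_BC = 191.1 mm².
A_CD = 235.1 mm².
A_DE = 257 mm².
δ_AB = -12500·883/(1018·127000) = -0.08538 mm
δ_BC = -12500·520/(191.1·127000) = -0.2678 mm
δ_CD = -48500·618/(235.1·127000) = -1.004 mm
δ_DE = -30300·172/(257·127000) = -0.1597 mm
δ = Σδ_i = -1.517 mm.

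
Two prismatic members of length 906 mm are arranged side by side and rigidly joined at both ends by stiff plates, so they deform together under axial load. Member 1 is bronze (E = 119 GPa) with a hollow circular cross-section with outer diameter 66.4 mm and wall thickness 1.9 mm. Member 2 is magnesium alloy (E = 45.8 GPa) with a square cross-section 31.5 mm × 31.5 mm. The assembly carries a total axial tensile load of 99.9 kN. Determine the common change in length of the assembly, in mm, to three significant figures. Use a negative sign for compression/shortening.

0.992 mm

A_1 = 385 mm².
A_2 = 992.2 mm².
Equal strain + equilibrium ⇒ each member carries load in proportion to AE: A₁E₁ = 45820000 N, A₂E₂ = 45450000 N, ΣAE = 91260000 N.
δ = PL/ΣAE = 99900·906/91260000 = 0.9918 mm.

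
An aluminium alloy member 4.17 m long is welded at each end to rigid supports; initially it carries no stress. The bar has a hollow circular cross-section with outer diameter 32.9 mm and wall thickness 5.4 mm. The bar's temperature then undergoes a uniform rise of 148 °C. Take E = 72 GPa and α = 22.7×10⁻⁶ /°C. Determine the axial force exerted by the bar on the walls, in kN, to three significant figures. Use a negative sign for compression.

Free thermal expansion αLΔT = 22.7e-6 · 4170 · 148 = 14.01 mm.
The walls impose strain ε = −(14.01)/4170 = -3.3596e-03; σ = Eε = 72000 · -3.3596e-03 = -241.9 MPa.
Wall reaction R = σ·A = -241.9·466.5 = -112800 N = -112.8 kN.

-113 kN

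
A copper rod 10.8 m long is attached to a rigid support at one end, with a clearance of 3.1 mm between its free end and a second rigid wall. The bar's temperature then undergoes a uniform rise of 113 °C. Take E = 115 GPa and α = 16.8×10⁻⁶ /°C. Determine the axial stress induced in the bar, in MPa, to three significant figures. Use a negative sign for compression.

Free thermal expansion αLΔT = 16.8e-6 · 10800 · 113 = 20.5 mm.
The walls engage after the gap closes; constrained expansion = 20.5 − 3.1 = 17.4 mm.
The walls impose strain ε = −(17.4)/10800 = -1.6114e-03; σ = Eε = 115000 · -1.6114e-03 = -185.3 MPa.

-185 MPa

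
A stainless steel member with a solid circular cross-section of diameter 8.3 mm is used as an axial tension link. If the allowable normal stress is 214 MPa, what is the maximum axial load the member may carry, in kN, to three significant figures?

A = 54.11 mm².
P_max = σ_allow · A = 214 · 54.11 = 11580 N = 11.58 kN.

11.6 kN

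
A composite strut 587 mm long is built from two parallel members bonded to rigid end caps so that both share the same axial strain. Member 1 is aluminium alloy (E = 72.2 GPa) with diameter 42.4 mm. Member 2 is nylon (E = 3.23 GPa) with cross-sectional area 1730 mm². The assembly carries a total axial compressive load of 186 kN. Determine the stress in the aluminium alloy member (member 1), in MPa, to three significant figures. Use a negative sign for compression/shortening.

-125 MPa

A_1 = 1412 mm².
Equal strain + equilibrium ⇒ each member carries load in proportion to AE: A₁E₁ = 101900000 N, A₂E₂ = 5588000 N, ΣAE = 107500000 N.
σ₁ = P·E₁/ΣAE = -186000·72200/107500000 = -124.9 MPa.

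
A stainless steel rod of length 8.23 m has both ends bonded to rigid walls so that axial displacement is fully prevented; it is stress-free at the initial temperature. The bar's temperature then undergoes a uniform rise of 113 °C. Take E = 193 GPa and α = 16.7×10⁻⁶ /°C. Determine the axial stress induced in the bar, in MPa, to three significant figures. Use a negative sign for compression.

Free thermal expansion αLΔT = 16.7e-6 · 8230 · 113 = 15.53 mm.
The walls impose strain ε = −(15.53)/8230 = -1.8871e-03; σ = Eε = 193000 · -1.8871e-03 = -364.2 MPa.

-364 MPa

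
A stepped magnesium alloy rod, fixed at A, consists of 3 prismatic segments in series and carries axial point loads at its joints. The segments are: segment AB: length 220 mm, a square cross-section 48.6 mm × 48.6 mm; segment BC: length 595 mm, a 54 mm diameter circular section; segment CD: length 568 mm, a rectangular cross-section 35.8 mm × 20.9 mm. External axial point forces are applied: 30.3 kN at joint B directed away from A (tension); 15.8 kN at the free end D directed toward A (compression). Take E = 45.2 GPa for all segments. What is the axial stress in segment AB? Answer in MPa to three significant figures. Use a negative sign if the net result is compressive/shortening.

Internal axial forces (sectioning from the free end, tension +): N_CD = -15.8 kN, N_BC = -15.8 kN, N_AB = 14.5 kN.
A_AB = 2362 mm².
σ_AB = N_AB/A_AB = 14500/2362 = 6.139 MPa.

6.14 MPa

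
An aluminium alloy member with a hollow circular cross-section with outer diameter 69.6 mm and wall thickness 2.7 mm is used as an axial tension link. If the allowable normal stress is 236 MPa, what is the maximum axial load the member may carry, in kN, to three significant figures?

134 kN

A = 567.5 mm².
P_max = σ_allow · A = 236 · 567.5 = 133900 N = 133.9 kN.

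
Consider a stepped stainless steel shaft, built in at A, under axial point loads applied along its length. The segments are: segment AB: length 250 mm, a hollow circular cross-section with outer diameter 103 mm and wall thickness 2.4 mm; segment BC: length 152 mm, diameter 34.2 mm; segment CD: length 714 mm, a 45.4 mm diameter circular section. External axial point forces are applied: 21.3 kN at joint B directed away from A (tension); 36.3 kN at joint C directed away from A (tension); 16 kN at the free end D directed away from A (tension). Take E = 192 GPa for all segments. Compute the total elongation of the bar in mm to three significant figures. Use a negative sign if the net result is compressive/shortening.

0.208 mm

Internal axial forces (sectioning from the free end, tension +): N_CD = 16 kN, N_BC = 52.3 kN, N_AB = 73.6 kN.
A_AB = 758.5 mm².
A_BC = 918.6 mm².
A_CD = 1619 mm².
δ_AB = 73600·250/(758.5·192000) = 0.1263 mm
δ_BC = 52300·152/(918.6·192000) = 0.04507 mm
δ_CD = 16000·714/(1619·192000) = 0.03675 mm
δ = Σδ_i = 0.2082 mm.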